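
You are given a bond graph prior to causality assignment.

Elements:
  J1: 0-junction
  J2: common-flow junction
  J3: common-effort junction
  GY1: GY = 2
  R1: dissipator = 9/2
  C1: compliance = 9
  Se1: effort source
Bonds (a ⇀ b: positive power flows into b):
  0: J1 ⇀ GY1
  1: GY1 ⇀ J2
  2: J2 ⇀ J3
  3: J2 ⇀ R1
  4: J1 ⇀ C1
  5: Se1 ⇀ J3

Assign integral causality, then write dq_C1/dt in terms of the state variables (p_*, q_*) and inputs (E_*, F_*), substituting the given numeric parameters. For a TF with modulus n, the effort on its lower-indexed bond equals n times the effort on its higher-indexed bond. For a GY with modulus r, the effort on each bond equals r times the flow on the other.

β5 →J3  (source Se1 imposes e)
β2 →J2  (0-jn J3 has e-setter on 5)
β4 →J1  (C1: C, integral causality)
β0 →GY1  (J1: bond 4 brought effort, rest push out)
β1 →GY1  (GY1 both-in/both-out from 0)
β3 →J2  (common-f at J2 fixed by 1)

dq_C1/dt = -E_Se1/2 - q_C1/8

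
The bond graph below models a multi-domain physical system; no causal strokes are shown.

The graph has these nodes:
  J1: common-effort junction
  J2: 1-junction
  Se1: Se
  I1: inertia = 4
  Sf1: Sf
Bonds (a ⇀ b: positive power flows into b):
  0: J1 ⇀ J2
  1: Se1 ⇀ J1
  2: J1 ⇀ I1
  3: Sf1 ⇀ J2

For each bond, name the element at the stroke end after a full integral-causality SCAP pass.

bond 1 stroke→J1  (Se1: effort source, stroke at far end)
bond 3 stroke→Sf1  (source Sf1 imposes f)
bond 0 stroke→J2  (J1 effort already set via bond 1)
bond 2 stroke→I1  (common-e at J1 fixed by 1)

b0 stroke→J2
b1 stroke→J1
b2 stroke→I1
b3 stroke→Sf1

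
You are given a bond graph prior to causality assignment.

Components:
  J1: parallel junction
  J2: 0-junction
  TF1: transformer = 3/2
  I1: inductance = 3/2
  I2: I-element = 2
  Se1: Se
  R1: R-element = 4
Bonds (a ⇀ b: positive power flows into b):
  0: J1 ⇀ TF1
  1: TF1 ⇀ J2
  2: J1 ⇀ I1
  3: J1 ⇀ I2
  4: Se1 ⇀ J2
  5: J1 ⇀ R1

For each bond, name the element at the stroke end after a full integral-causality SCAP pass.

b4 |J2  (source Se1 imposes e)
b1 |TF1  (J2: bond 4 brought effort, rest push out)
b0 |J1  (TF1 one-in-one-out from 1)
b2 |I1  (J1 effort already set via bond 0)
b3 |I2  (J1 effort already set via bond 0)
b5 |R1  (common-e at J1 fixed by 0)

b0 stroke at J1
b1 stroke at TF1
b2 stroke at I1
b3 stroke at I2
b4 stroke at J2
b5 stroke at R1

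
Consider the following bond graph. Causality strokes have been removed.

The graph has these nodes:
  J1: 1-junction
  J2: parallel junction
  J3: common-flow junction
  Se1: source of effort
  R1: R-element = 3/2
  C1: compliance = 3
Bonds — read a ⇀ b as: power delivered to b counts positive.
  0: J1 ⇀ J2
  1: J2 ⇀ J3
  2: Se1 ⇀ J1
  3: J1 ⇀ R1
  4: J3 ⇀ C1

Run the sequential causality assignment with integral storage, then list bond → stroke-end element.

bond 2 stroke at J1  (Se1 (Se) sets effort on bond)
bond 4 stroke at J3  (C1 outputs effort q/C1)
bond 1 stroke at J2  (closing 1-jn rule on J3)
bond 0 stroke at J1  (0-jn J2 has e-setter on 1)
bond 3 stroke at R1  (J1 needs exactly one f-in)

β0 stroke at J1
β1 stroke at J2
β2 stroke at J1
β3 stroke at R1
β4 stroke at J3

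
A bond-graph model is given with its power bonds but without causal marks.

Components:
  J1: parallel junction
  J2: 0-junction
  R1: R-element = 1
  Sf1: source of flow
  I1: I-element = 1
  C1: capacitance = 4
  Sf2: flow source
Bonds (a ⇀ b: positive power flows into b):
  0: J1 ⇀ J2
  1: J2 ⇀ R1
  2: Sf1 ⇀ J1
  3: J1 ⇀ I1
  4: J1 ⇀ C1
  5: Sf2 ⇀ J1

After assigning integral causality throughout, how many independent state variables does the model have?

2  (C1, I1 all integral)

b2 |Sf1  (Sf1 (Sf) sets flow on bond)
b5 |Sf2  (Sf2 (Sf) sets flow on bond)
b3 |I1  (I1 outputs flow p/I1)
b4 |J1  (C1: C, integral causality)
b0 |J2  (J1: bond 4 brought effort, rest push out)
b1 |R1  (J2 effort already set via bond 0)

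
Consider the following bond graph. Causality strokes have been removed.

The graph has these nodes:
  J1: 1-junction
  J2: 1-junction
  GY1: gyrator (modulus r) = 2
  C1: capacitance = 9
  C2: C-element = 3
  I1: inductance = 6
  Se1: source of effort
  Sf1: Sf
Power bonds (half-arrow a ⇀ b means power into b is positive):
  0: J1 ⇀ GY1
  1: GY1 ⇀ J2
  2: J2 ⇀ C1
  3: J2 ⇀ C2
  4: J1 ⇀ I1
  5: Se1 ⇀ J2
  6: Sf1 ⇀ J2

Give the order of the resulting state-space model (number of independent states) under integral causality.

#5 |J2  (Se1: effort source, stroke at far end)
#6 |Sf1  (Sf1: flow source, stroke at near end)
#1 |J2  (J2 flow already set via bond 6)
#2 |J2  (common-f at J2 fixed by 6)
#3 |J2  (common-f at J2 fixed by 6)
#0 |J1  (through GY1, causality inverts; strokes same side of GY1)
#4 |I1  (J1: last free bond brings flow in)

3  (C1, C2, I1 all integral)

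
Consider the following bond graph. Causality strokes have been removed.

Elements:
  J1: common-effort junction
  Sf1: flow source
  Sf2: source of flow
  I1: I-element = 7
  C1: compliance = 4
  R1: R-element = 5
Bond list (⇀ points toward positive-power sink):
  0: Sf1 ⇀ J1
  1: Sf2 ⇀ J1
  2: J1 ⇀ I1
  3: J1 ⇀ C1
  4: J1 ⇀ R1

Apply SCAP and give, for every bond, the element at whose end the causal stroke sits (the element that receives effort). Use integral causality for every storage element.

#0 stroke→Sf1
#1 stroke→Sf2
#2 stroke→I1
#3 stroke→J1
#4 stroke→R1

#0 stroke→Sf1  (Sf1: flow source, stroke at near end)
#1 stroke→Sf2  (Sf2 fixes flow; stroke at Sf2)
#2 stroke→I1  (I1 outputs flow p/I1)
#3 stroke→J1  (C1 integral (e out))
#4 stroke→R1  (0-jn J1 has e-setter on 3)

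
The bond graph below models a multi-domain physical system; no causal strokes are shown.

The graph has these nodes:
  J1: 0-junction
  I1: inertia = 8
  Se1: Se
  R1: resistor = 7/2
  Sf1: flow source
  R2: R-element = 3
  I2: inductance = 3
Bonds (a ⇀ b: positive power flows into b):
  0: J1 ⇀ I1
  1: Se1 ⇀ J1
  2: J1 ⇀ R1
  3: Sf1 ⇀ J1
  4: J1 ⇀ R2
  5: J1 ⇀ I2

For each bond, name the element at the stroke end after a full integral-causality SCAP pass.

bond 1 stroke→J1  (Se1 fixes effort; stroke away)
bond 3 stroke→Sf1  (Sf1: flow source, stroke at near end)
bond 0 stroke→I1  (J1 effort already set via bond 1)
bond 2 stroke→R1  (common-e at J1 fixed by 1)
bond 4 stroke→R2  (0-jn J1 has e-setter on 1)
bond 5 stroke→I2  (common-e at J1 fixed by 1)

b0 stroke→I1
b1 stroke→J1
b2 stroke→R1
b3 stroke→Sf1
b4 stroke→R2
b5 stroke→I2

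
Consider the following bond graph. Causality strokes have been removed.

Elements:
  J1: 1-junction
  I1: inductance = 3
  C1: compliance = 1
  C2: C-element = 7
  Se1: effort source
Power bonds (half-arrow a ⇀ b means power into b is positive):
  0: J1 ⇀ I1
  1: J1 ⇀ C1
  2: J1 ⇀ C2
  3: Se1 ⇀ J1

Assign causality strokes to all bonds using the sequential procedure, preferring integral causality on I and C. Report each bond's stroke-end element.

#3 →J1  (source Se1 imposes e)
#0 →I1  (I1 outputs flow p/I1)
#1 →J1  (common-f at J1 fixed by 0)
#2 →J1  (J1 flow already set via bond 0)

β0 |I1
β1 |J1
β2 |J1
β3 |J1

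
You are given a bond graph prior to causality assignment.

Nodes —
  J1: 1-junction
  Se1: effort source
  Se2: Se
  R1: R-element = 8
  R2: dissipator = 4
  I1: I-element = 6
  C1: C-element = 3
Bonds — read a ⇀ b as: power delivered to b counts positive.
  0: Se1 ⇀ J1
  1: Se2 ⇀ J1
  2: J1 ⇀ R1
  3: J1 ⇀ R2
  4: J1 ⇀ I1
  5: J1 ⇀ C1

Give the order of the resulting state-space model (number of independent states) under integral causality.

2  (C1, I1 all integral)

b0 stroke→J1  (Se1 (Se) sets effort on bond)
b1 stroke→J1  (Se2: effort source, stroke at far end)
b4 stroke→I1  (prefer integral on I1)
b2 stroke→J1  (1-jn J1 has f-setter on 4)
b3 stroke→J1  (J1 flow already set via bond 4)
b5 stroke→J1  (J1 flow already set via bond 4)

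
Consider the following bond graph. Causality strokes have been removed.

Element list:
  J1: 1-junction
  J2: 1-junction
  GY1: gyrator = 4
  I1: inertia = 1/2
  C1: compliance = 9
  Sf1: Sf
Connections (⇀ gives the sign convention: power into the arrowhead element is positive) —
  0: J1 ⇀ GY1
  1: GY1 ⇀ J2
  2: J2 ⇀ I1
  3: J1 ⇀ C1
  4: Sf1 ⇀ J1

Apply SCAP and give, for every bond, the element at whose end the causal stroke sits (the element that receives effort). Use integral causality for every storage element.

bond 0 |J1
bond 1 |J2
bond 2 |I1
bond 3 |J1
bond 4 |Sf1

β4 →Sf1  (Sf1 (Sf) sets flow on bond)
β0 →J1  (1-jn J1 has f-setter on 4)
β3 →J1  (1-jn J1 has f-setter on 4)
β1 →J2  (through GY1, causality inverts; strokes same side of GY1)
β2 →I1  (only one flow-in slot at J2)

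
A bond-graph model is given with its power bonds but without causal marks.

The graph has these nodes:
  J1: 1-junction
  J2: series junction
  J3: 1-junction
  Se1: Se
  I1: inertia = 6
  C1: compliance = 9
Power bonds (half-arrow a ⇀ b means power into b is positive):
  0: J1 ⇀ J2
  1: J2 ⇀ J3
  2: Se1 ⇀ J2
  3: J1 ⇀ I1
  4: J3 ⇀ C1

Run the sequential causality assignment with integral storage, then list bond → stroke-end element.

β0 |J1
β1 |J2
β2 |J2
β3 |I1
β4 |J3

b2 →J2  (Se1 fixes effort; stroke away)
b3 →I1  (prefer integral on I1)
b0 →J1  (1-jn J1 has f-setter on 3)
b1 →J2  (J2: bond 0 brought flow, rest push out)
b4 →J3  (J3 flow already set via bond 1)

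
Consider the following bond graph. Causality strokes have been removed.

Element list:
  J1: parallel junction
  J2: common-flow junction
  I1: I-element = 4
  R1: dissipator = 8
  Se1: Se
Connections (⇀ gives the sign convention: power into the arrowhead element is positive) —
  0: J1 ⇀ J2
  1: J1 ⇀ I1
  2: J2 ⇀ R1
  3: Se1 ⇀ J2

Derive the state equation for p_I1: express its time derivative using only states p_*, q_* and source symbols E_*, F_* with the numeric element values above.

dp_I1/dt = -E_Se1 - 2*p_I1

bond 3 stroke→J2  (Se1 fixes effort; stroke away)
bond 1 stroke→I1  (I1 outputs flow p/I1)
bond 0 stroke→J1  (J1 needs exactly one e-in)
bond 2 stroke→J2  (1-jn J2 has f-setter on 0)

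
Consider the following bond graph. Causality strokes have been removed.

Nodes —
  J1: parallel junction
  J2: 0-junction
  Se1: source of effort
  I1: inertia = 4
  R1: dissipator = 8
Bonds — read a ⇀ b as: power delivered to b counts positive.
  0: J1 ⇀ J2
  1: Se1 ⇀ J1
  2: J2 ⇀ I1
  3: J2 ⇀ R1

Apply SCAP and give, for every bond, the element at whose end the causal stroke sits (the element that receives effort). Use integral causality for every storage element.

bond 1 stroke→J1  (Se1 (Se) sets effort on bond)
bond 0 stroke→J2  (J1: bond 1 brought effort, rest push out)
bond 2 stroke→I1  (common-e at J2 fixed by 0)
bond 3 stroke→R1  (0-jn J2 has e-setter on 0)

#0 stroke→J2
#1 stroke→J1
#2 stroke→I1
#3 stroke→R1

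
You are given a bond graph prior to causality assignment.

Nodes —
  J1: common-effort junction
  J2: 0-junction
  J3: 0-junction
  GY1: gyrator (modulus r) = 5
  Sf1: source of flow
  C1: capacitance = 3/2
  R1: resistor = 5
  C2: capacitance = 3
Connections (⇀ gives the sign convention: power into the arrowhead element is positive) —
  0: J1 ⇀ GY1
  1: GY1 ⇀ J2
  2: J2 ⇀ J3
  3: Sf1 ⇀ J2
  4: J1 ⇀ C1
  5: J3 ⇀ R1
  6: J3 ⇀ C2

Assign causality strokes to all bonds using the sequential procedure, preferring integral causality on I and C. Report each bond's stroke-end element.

b0 |GY1
b1 |GY1
b2 |J2
b3 |Sf1
b4 |J1
b5 |R1
b6 |J3

b3 stroke at Sf1  (Sf1: flow source, stroke at near end)
b4 stroke at J1  (C1 integral (e out))
b0 stroke at GY1  (0-jn J1 has e-setter on 4)
b1 stroke at GY1  (GY1 both-in/both-out from 0)
b2 stroke at J2  (only one effort-in slot at J2)
b6 stroke at J3  (prefer integral on C2)
b5 stroke at R1  (0-jn J3 has e-setter on 6)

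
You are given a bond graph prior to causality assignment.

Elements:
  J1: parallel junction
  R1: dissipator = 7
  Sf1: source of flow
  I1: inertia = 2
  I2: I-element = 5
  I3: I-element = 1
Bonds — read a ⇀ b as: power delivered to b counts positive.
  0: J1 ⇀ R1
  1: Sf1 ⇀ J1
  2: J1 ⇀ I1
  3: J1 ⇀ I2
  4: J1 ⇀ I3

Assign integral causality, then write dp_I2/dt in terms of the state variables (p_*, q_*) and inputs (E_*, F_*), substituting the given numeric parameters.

bond 1 |Sf1  (Sf1 (Sf) sets flow on bond)
bond 2 |I1  (I1 integral (f out))
bond 3 |I2  (prefer integral on I2)
bond 4 |I3  (prefer integral on I3)
bond 0 |J1  (closing 0-jn rule on J1)

dp_I2/dt = 7*F_Sf1 - 7*p_I1/2 - 7*p_I2/5 - 7*p_I3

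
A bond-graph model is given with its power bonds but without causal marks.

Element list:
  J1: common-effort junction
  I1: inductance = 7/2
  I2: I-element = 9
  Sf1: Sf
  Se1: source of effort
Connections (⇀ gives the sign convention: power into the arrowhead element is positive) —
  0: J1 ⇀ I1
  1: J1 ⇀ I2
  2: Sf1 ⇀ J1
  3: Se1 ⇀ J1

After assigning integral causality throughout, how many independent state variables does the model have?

2  (I1, I2 all integral)

β2 stroke→Sf1  (Sf1: flow source, stroke at near end)
β3 stroke→J1  (source Se1 imposes e)
β0 stroke→I1  (common-e at J1 fixed by 3)
β1 stroke→I2  (J1: bond 3 brought effort, rest push out)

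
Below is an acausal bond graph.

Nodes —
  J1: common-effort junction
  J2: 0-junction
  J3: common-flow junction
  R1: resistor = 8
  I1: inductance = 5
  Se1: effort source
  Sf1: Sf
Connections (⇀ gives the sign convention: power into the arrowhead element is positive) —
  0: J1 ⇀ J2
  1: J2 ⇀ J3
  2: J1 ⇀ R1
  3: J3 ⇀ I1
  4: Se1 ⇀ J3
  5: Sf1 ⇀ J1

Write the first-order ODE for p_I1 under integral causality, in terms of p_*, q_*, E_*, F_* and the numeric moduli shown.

dp_I1/dt = E_Se1 + 8*F_Sf1 - 8*p_I1/5

β4 stroke→J3  (Se1: effort source, stroke at far end)
β5 stroke→Sf1  (Sf1: flow source, stroke at near end)
β3 stroke→I1  (I1 integral (f out))
β1 stroke→J3  (common-f at J3 fixed by 3)
β0 stroke→J2  (only one effort-in slot at J2)
β2 stroke→J1  (J1: last free bond brings effort in)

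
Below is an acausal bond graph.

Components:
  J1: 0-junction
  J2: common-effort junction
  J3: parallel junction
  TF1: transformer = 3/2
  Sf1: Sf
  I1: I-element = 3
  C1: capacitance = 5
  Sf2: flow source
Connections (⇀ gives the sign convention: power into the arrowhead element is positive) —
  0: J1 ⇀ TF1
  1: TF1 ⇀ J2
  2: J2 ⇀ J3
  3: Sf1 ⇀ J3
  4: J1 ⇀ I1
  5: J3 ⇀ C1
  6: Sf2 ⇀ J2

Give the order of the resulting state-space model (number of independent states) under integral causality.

2  (C1, I1 all integral)

#3 →Sf1  (Sf1: flow source, stroke at near end)
#6 →Sf2  (Sf2 (Sf) sets flow on bond)
#4 →I1  (prefer integral on I1)
#0 →J1  (only one effort-in slot at J1)
#1 →TF1  (TF1: transformer flips bond 0)
#2 →J2  (J2 needs exactly one e-in)
#5 →J3  (J3 needs exactly one e-in)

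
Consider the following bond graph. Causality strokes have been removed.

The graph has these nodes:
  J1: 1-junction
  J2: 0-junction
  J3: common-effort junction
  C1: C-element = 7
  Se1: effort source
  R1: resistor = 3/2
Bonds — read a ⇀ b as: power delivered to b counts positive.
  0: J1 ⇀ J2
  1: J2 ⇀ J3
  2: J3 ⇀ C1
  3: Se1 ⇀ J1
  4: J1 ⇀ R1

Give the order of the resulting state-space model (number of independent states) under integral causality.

bond 3 stroke→J1  (Se1 (Se) sets effort on bond)
bond 2 stroke→J3  (C1 outputs effort q/C1)
bond 1 stroke→J2  (J3 effort already set via bond 2)
bond 0 stroke→J1  (0-jn J2 has e-setter on 1)
bond 4 stroke→R1  (only one flow-in slot at J1)

1  (C1 all integral)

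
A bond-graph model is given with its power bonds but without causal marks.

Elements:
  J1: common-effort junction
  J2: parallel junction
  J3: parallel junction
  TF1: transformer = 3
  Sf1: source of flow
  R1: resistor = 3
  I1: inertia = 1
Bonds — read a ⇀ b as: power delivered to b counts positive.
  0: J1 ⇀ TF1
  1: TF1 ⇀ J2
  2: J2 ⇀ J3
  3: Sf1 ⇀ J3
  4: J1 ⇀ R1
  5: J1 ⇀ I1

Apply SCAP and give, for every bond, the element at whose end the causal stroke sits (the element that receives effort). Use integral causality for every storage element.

β3 stroke→Sf1  (Sf1: flow source, stroke at near end)
β2 stroke→J3  (J3: last free bond brings effort in)
β1 stroke→J2  (closing 0-jn rule on J2)
β0 stroke→TF1  (through TF1, causality passes straight; one stroke at TF1)
β5 stroke→I1  (I1: I, integral causality)
β4 stroke→J1  (J1: last free bond brings effort in)

#0 stroke→TF1
#1 stroke→J2
#2 stroke→J3
#3 stroke→Sf1
#4 stroke→J1
#5 stroke→I1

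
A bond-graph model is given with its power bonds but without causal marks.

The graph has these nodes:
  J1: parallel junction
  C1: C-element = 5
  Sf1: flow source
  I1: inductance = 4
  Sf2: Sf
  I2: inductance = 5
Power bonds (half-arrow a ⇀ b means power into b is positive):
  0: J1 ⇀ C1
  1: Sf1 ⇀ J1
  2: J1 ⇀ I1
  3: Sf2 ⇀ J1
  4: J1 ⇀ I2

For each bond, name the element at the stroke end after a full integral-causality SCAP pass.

β0 →J1
β1 →Sf1
β2 →I1
β3 →Sf2
β4 →I2

b1 stroke→Sf1  (Sf1 (Sf) sets flow on bond)
b3 stroke→Sf2  (source Sf2 imposes f)
b0 stroke→J1  (prefer integral on C1)
b2 stroke→I1  (J1 effort already set via bond 0)
b4 stroke→I2  (J1 effort already set via bond 0)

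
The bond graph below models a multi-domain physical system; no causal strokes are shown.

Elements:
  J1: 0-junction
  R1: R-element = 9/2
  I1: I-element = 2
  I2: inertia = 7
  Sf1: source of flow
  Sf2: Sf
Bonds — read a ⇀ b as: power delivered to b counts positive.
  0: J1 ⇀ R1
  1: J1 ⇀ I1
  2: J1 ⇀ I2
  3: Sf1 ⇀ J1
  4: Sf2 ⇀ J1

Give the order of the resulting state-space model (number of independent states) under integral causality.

β3 →Sf1  (Sf1 fixes flow; stroke at Sf1)
β4 →Sf2  (Sf2 (Sf) sets flow on bond)
β1 →I1  (prefer integral on I1)
β2 →I2  (I2 outputs flow p/I2)
β0 →J1  (J1 needs exactly one e-in)

2  (I1, I2 all integral)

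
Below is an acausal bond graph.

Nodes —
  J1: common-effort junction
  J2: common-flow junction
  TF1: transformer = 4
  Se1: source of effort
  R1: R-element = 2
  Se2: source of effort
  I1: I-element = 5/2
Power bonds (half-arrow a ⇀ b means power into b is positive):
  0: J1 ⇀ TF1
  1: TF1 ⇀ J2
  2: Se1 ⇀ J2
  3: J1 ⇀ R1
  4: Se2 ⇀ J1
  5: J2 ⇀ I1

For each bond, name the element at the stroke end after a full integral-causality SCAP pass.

#0 |TF1
#1 |J2
#2 |J2
#3 |R1
#4 |J1
#5 |I1

#2 |J2  (source Se1 imposes e)
#4 |J1  (Se2 (Se) sets effort on bond)
#0 |TF1  (J1 effort already set via bond 4)
#3 |R1  (common-e at J1 fixed by 4)
#1 |J2  (TF1: transformer flips bond 0)
#5 |I1  (only one flow-in slot at J2)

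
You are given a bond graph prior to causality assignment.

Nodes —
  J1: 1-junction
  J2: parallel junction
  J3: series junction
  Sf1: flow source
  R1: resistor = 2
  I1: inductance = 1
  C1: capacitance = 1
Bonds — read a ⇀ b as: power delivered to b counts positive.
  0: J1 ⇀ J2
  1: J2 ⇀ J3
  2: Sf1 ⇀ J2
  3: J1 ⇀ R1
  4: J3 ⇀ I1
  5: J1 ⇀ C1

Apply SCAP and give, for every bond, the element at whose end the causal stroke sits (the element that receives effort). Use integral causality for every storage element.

β0 |J2
β1 |J3
β2 |Sf1
β3 |J1
β4 |I1
β5 |J1

β2 →Sf1  (source Sf1 imposes f)
β4 →I1  (I1 integral (f out))
β1 →J3  (J3 flow already set via bond 4)
β0 →J2  (J2 needs exactly one e-in)
β3 →J1  (common-f at J1 fixed by 0)
β5 →J1  (1-jn J1 has f-setter on 0)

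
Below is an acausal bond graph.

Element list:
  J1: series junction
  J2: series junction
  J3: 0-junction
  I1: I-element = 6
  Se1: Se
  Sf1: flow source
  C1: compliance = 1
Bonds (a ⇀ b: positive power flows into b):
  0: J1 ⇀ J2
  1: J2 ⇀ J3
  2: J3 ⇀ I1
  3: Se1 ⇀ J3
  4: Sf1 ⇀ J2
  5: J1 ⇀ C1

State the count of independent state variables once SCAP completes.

b3 |J3  (Se1 fixes effort; stroke away)
b4 |Sf1  (Sf1: flow source, stroke at near end)
b0 |J2  (common-f at J2 fixed by 4)
b1 |J2  (1-jn J2 has f-setter on 4)
b2 |I1  (J3 effort already set via bond 3)
b5 |J1  (J1: bond 0 brought flow, rest push out)

2  (C1, I1 all integral)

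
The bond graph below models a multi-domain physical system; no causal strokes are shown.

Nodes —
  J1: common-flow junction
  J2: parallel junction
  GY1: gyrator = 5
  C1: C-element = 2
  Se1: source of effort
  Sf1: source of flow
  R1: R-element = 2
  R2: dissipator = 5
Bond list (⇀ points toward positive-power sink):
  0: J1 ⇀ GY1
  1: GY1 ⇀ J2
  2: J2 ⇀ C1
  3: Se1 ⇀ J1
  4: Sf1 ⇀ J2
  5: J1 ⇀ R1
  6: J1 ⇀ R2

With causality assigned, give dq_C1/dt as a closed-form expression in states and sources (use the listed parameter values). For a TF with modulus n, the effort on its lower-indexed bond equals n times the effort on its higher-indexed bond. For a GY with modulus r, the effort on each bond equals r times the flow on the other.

#3 stroke→J1  (Se1 fixes effort; stroke away)
#4 stroke→Sf1  (Sf1 fixes flow; stroke at Sf1)
#2 stroke→J2  (C1 integral (e out))
#1 stroke→GY1  (J2 effort already set via bond 2)
#0 stroke→GY1  (GY1: gyrator matches bond 1)
#5 stroke→J1  (1-jn J1 has f-setter on 0)
#6 stroke→J1  (1-jn J1 has f-setter on 0)

dq_C1/dt = E_Se1/5 + F_Sf1 - 7*q_C1/50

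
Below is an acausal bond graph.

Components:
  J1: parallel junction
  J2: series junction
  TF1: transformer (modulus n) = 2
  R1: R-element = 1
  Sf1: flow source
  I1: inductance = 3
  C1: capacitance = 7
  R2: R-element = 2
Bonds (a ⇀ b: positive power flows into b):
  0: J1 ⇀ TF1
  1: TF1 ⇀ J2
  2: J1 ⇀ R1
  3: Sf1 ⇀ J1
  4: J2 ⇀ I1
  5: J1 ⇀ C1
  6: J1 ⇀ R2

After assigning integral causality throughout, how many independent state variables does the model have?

#3 →Sf1  (Sf1 fixes flow; stroke at Sf1)
#4 →I1  (I1: I, integral causality)
#1 →J2  (common-f at J2 fixed by 4)
#0 →TF1  (TF1 one-in-one-out from 1)
#5 →J1  (C1 outputs effort q/C1)
#2 →R1  (common-e at J1 fixed by 5)
#6 →R2  (J1: bond 5 brought effort, rest push out)

2  (C1, I1 all integral)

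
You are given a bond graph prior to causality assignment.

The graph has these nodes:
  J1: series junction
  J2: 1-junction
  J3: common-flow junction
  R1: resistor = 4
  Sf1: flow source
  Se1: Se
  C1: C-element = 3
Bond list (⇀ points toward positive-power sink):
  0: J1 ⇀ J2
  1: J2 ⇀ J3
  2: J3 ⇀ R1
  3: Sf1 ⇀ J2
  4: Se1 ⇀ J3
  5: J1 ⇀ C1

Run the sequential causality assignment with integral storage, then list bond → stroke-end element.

#0 stroke→J2
#1 stroke→J2
#2 stroke→J3
#3 stroke→Sf1
#4 stroke→J3
#5 stroke→J1

b3 stroke→Sf1  (Sf1 (Sf) sets flow on bond)
b4 stroke→J3  (Se1: effort source, stroke at far end)
b0 stroke→J2  (1-jn J2 has f-setter on 3)
b1 stroke→J2  (common-f at J2 fixed by 3)
b2 stroke→J3  (common-f at J3 fixed by 1)
b5 stroke→J1  (common-f at J1 fixed by 0)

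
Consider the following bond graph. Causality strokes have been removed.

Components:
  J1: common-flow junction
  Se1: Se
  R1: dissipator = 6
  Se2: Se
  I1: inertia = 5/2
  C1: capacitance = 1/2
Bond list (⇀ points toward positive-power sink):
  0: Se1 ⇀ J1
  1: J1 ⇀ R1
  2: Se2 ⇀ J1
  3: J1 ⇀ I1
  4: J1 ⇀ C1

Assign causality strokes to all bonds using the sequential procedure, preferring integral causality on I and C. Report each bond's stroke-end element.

b0 stroke→J1  (Se1 fixes effort; stroke away)
b2 stroke→J1  (Se2 fixes effort; stroke away)
b3 stroke→I1  (I1: I, integral causality)
b1 stroke→J1  (common-f at J1 fixed by 3)
b4 stroke→J1  (1-jn J1 has f-setter on 3)

b0 stroke→J1
b1 stroke→J1
b2 stroke→J1
b3 stroke→I1
b4 stroke→J1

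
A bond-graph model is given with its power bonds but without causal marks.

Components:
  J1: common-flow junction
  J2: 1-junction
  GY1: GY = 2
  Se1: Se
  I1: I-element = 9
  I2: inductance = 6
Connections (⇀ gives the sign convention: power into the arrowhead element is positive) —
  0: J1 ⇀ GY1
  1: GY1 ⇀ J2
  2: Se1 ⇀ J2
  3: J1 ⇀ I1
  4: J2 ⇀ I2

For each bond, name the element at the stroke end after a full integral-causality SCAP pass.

β2 →J2  (source Se1 imposes e)
β3 →I1  (I1: I, integral causality)
β0 →J1  (1-jn J1 has f-setter on 3)
β1 →J2  (through GY1, causality inverts; strokes same side of GY1)
β4 →I2  (closing 1-jn rule on J2)

β0 stroke→J1
β1 stroke→J2
β2 stroke→J2
β3 stroke→I1
β4 stroke→I2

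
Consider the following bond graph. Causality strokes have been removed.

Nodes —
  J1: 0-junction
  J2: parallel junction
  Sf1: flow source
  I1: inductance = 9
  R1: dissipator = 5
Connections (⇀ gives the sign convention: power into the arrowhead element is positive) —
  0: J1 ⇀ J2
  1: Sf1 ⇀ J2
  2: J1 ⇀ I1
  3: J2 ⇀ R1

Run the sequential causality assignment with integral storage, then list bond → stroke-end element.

b0 stroke→J1
b1 stroke→Sf1
b2 stroke→I1
b3 stroke→J2

#1 |Sf1  (Sf1 fixes flow; stroke at Sf1)
#2 |I1  (I1 integral (f out))
#0 |J1  (J1: last free bond brings effort in)
#3 |J2  (J2 needs exactly one e-in)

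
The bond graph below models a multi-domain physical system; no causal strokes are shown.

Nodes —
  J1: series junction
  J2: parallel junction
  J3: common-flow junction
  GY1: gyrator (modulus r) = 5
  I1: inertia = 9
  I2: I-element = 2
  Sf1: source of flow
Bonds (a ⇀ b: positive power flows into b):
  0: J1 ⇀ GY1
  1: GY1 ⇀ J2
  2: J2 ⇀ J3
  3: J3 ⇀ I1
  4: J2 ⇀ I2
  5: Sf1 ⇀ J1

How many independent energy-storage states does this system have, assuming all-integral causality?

2  (I1, I2 all integral)

b5 →Sf1  (Sf1 (Sf) sets flow on bond)
b0 →J1  (J1 flow already set via bond 5)
b1 →J2  (through GY1, causality inverts; strokes same side of GY1)
b2 →J3  (J2 effort already set via bond 1)
b4 →I2  (J2: bond 1 brought effort, rest push out)
b3 →I1  (only one flow-in slot at J3)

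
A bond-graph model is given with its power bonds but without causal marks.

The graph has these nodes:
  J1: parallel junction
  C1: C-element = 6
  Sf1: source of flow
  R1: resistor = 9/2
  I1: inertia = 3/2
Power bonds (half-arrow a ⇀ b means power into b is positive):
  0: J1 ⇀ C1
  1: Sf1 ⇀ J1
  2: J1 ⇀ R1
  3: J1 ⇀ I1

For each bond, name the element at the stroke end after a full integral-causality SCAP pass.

#0 stroke→J1
#1 stroke→Sf1
#2 stroke→R1
#3 stroke→I1

b1 stroke→Sf1  (source Sf1 imposes f)
b0 stroke→J1  (C1 outputs effort q/C1)
b2 stroke→R1  (common-e at J1 fixed by 0)
b3 stroke→I1  (common-e at J1 fixed by 0)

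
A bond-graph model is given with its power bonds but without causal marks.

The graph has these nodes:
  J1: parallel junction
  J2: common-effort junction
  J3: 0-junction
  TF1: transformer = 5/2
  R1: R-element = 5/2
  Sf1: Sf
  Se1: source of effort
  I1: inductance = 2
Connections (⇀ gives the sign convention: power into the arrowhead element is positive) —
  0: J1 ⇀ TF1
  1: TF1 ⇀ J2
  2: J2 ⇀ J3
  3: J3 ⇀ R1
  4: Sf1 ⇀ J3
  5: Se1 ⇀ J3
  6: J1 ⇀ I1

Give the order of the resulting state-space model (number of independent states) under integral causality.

1  (I1 all integral)

bond 4 →Sf1  (Sf1 fixes flow; stroke at Sf1)
bond 5 →J3  (Se1 (Se) sets effort on bond)
bond 2 →J2  (J3 effort already set via bond 5)
bond 3 →R1  (J3 effort already set via bond 5)
bond 1 →TF1  (common-e at J2 fixed by 2)
bond 0 →J1  (TF1 one-in-one-out from 1)
bond 6 →I1  (0-jn J1 has e-setter on 0)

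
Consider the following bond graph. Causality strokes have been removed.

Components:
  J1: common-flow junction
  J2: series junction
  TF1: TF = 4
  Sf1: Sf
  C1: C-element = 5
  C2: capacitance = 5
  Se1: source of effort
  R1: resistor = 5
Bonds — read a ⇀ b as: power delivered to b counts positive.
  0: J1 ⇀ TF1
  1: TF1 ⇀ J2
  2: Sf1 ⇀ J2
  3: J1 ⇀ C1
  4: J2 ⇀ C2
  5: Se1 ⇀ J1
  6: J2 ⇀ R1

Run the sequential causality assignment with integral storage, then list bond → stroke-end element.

β2 |Sf1  (Sf1 fixes flow; stroke at Sf1)
β5 |J1  (Se1: effort source, stroke at far end)
β1 |J2  (1-jn J2 has f-setter on 2)
β4 |J2  (common-f at J2 fixed by 2)
β6 |J2  (J2: bond 2 brought flow, rest push out)
β0 |TF1  (TF1: transformer flips bond 1)
β3 |J1  (J1 flow already set via bond 0)

b0 stroke→TF1
b1 stroke→J2
b2 stroke→Sf1
b3 stroke→J1
b4 stroke→J2
b5 stroke→J1
b6 stroke→J2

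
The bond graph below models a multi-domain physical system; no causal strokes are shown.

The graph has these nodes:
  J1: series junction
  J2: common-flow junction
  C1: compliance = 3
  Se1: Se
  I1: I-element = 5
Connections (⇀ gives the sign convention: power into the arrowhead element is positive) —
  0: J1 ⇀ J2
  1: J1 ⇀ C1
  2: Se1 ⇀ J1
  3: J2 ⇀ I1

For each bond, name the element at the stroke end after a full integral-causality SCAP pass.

#0 |J2
#1 |J1
#2 |J1
#3 |I1

β2 →J1  (Se1 (Se) sets effort on bond)
β1 →J1  (C1 outputs effort q/C1)
β0 →J2  (only one flow-in slot at J1)
β3 →I1  (J2: last free bond brings flow in)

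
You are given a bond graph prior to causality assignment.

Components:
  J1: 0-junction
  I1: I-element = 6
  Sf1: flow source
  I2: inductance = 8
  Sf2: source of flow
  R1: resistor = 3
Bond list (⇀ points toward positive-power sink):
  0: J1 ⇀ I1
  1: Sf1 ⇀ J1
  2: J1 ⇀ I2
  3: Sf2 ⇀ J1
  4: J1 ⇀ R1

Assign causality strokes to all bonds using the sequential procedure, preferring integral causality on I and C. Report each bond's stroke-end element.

β1 →Sf1  (source Sf1 imposes f)
β3 →Sf2  (Sf2 fixes flow; stroke at Sf2)
β0 →I1  (I1 integral (f out))
β2 →I2  (I2 integral (f out))
β4 →J1  (J1 needs exactly one e-in)

β0 |I1
β1 |Sf1
β2 |I2
β3 |Sf2
β4 |J1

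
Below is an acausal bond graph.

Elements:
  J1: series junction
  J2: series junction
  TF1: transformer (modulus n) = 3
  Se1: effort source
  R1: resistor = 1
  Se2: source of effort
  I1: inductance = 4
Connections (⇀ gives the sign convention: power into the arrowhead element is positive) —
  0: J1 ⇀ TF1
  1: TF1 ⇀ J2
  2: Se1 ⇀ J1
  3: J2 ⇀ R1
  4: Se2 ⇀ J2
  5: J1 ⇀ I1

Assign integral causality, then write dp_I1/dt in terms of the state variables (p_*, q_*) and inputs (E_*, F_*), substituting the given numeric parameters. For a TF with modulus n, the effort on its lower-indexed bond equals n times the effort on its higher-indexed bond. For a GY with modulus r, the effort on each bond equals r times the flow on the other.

dp_I1/dt = E_Se1 + 3*E_Se2 - 9*p_I1/4

#2 stroke at J1  (Se1 fixes effort; stroke away)
#4 stroke at J2  (Se2: effort source, stroke at far end)
#5 stroke at I1  (I1 integral (f out))
#0 stroke at J1  (1-jn J1 has f-setter on 5)
#1 stroke at TF1  (through TF1, causality passes straight; one stroke at TF1)
#3 stroke at J2  (1-jn J2 has f-setter on 1)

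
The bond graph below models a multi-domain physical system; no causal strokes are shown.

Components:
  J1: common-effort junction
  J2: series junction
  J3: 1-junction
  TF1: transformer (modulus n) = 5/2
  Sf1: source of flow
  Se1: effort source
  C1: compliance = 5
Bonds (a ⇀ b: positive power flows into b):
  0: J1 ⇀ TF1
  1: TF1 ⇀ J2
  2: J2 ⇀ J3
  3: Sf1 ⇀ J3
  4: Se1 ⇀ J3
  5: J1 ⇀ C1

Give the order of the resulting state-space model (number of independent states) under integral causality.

1  (C1 all integral)

#3 →Sf1  (Sf1 (Sf) sets flow on bond)
#4 →J3  (Se1 (Se) sets effort on bond)
#2 →J3  (common-f at J3 fixed by 3)
#1 →J2  (common-f at J2 fixed by 2)
#0 →TF1  (TF1 one-in-one-out from 1)
#5 →J1  (only one effort-in slot at J1)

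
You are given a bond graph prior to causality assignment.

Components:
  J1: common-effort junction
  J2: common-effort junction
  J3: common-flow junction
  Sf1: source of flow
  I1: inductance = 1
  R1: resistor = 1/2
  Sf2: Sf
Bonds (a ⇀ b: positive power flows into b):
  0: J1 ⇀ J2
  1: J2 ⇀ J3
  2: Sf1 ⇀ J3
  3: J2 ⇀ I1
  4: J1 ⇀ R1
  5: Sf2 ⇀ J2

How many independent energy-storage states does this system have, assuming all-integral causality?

1  (I1 all integral)

β2 →Sf1  (Sf1 (Sf) sets flow on bond)
β5 →Sf2  (Sf2 fixes flow; stroke at Sf2)
β1 →J3  (J3 flow already set via bond 2)
β3 →I1  (I1 integral (f out))
β0 →J2  (only one effort-in slot at J2)
β4 →J1  (J1 needs exactly one e-in)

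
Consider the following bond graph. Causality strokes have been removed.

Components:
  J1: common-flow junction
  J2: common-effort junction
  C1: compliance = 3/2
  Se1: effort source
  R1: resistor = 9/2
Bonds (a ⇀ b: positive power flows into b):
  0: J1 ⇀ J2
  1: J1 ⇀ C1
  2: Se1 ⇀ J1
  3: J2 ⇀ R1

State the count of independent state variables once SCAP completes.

bond 2 →J1  (Se1 (Se) sets effort on bond)
bond 1 →J1  (prefer integral on C1)
bond 0 →J2  (closing 1-jn rule on J1)
bond 3 →R1  (J2 effort already set via bond 0)

1  (C1 all integral)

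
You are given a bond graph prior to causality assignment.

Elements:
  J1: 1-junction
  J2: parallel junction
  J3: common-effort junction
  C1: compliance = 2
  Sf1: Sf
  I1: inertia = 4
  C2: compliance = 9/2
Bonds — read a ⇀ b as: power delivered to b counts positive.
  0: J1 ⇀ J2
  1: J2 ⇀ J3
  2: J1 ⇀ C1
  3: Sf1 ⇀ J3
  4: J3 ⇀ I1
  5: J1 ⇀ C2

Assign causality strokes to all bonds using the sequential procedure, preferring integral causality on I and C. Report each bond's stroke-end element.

b0 →J2
b1 →J3
b2 →J1
b3 →Sf1
b4 →I1
b5 →J1

#3 stroke→Sf1  (Sf1: flow source, stroke at near end)
#2 stroke→J1  (C1: C, integral causality)
#4 stroke→I1  (I1 integral (f out))
#1 stroke→J3  (closing 0-jn rule on J3)
#0 stroke→J2  (J2 needs exactly one e-in)
#5 stroke→J1  (J1 flow already set via bond 0)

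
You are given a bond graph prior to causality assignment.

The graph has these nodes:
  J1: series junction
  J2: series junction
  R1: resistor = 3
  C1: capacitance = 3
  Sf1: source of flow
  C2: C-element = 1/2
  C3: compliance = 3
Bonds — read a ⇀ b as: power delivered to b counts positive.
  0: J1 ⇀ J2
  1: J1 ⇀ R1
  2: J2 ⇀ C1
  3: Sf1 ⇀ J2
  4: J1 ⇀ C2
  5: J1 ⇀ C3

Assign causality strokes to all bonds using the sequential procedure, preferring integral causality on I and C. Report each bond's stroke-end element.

b3 stroke→Sf1  (source Sf1 imposes f)
b0 stroke→J2  (J2 flow already set via bond 3)
b2 stroke→J2  (common-f at J2 fixed by 3)
b1 stroke→J1  (J1 flow already set via bond 0)
b4 stroke→J1  (1-jn J1 has f-setter on 0)
b5 stroke→J1  (J1 flow already set via bond 0)

b0 stroke→J2
b1 stroke→J1
b2 stroke→J2
b3 stroke→Sf1
b4 stroke→J1
b5 stroke→J1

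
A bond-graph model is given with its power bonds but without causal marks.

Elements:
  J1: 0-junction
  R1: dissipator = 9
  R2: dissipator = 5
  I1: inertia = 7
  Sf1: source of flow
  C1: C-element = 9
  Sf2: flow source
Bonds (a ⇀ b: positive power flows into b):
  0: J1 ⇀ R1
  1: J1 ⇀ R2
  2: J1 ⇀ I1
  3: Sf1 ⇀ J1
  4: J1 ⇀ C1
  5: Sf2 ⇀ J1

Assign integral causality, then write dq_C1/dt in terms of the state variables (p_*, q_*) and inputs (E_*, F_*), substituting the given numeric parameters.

dq_C1/dt = F_Sf1 + F_Sf2 - p_I1/7 - 14*q_C1/405

β3 stroke at Sf1  (Sf1 (Sf) sets flow on bond)
β5 stroke at Sf2  (Sf2 (Sf) sets flow on bond)
β2 stroke at I1  (prefer integral on I1)
β4 stroke at J1  (C1: C, integral causality)
β0 stroke at R1  (J1 effort already set via bond 4)
β1 stroke at R2  (common-e at J1 fixed by 4)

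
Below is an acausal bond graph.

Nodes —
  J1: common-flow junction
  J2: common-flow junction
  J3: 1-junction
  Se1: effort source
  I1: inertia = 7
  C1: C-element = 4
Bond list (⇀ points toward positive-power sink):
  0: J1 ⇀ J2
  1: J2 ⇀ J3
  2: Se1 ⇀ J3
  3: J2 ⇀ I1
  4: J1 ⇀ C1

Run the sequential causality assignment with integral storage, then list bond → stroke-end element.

bond 0 stroke→J2
bond 1 stroke→J2
bond 2 stroke→J3
bond 3 stroke→I1
bond 4 stroke→J1

β2 |J3  (Se1: effort source, stroke at far end)
β1 |J2  (J3: last free bond brings flow in)
β3 |I1  (I1 integral (f out))
β0 |J2  (J2: bond 3 brought flow, rest push out)
β4 |J1  (J1 flow already set via bond 0)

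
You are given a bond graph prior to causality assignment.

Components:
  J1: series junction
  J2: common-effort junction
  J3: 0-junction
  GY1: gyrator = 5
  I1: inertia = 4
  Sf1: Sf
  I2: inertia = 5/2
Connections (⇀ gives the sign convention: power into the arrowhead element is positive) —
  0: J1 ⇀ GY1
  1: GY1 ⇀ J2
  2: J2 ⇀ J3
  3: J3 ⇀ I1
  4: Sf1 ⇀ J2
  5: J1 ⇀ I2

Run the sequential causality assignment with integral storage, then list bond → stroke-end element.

bond 0 |J1
bond 1 |J2
bond 2 |J3
bond 3 |I1
bond 4 |Sf1
bond 5 |I2

b4 stroke at Sf1  (source Sf1 imposes f)
b3 stroke at I1  (I1: I, integral causality)
b2 stroke at J3  (J3 needs exactly one e-in)
b1 stroke at J2  (only one effort-in slot at J2)
b0 stroke at J1  (GY GY1: same side as bond 1)
b5 stroke at I2  (only one flow-in slot at J1)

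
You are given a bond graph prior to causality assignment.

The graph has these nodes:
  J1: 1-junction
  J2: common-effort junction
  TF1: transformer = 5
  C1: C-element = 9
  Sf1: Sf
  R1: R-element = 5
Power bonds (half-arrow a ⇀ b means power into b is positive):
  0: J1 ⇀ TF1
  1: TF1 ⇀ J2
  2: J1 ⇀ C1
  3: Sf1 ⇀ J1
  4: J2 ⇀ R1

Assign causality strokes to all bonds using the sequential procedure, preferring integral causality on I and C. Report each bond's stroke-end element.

b3 |Sf1  (source Sf1 imposes f)
b0 |J1  (J1 flow already set via bond 3)
b2 |J1  (1-jn J1 has f-setter on 3)
b1 |TF1  (TF1 one-in-one-out from 0)
b4 |J2  (only one effort-in slot at J2)

bond 0 →J1
bond 1 →TF1
bond 2 →J1
bond 3 →Sf1
bond 4 →J2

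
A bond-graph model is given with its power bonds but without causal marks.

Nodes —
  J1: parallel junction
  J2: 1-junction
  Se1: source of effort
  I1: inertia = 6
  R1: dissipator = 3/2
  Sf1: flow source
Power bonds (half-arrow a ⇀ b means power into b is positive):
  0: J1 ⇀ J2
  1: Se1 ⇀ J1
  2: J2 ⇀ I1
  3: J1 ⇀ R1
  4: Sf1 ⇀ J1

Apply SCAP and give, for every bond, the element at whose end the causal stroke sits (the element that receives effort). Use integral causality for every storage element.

bond 1 stroke at J1  (Se1 (Se) sets effort on bond)
bond 4 stroke at Sf1  (Sf1: flow source, stroke at near end)
bond 0 stroke at J2  (J1: bond 1 brought effort, rest push out)
bond 3 stroke at R1  (common-e at J1 fixed by 1)
bond 2 stroke at I1  (closing 1-jn rule on J2)

b0 →J2
b1 →J1
b2 →I1
b3 →R1
b4 →Sf1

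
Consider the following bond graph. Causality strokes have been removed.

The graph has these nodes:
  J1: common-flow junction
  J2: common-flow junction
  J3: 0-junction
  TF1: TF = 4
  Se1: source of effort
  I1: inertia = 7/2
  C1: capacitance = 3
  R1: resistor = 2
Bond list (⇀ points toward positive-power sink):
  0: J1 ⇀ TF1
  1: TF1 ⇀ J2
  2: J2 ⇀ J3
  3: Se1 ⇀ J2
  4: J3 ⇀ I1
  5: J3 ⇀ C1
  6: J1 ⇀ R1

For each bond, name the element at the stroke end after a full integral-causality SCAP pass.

b3 |J2  (Se1: effort source, stroke at far end)
b4 |I1  (I1 integral (f out))
b5 |J3  (C1 outputs effort q/C1)
b2 |J2  (J3 effort already set via bond 5)
b1 |TF1  (only one flow-in slot at J2)
b0 |J1  (TF1 one-in-one-out from 1)
b6 |R1  (closing 1-jn rule on J1)

b0 stroke at J1
b1 stroke at TF1
b2 stroke at J2
b3 stroke at J2
b4 stroke at I1
b5 stroke at J3
b6 stroke at R1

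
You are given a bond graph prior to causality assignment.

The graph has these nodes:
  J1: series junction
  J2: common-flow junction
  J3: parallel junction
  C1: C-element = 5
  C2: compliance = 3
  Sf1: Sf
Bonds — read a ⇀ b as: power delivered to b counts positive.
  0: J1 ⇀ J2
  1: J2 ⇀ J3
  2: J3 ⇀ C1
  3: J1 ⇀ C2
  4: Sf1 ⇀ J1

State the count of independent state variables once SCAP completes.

#4 →Sf1  (Sf1: flow source, stroke at near end)
#0 →J1  (1-jn J1 has f-setter on 4)
#3 →J1  (common-f at J1 fixed by 4)
#1 →J2  (1-jn J2 has f-setter on 0)
#2 →J3  (J3 needs exactly one e-in)

2  (C1, C2 all integral)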